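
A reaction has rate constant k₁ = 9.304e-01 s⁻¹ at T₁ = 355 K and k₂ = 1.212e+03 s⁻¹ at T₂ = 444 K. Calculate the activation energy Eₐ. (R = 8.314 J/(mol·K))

105.6 kJ/mol

Step 1: Use the two-temperature Arrhenius form: ln(k₂/k₁) = -Eₐ/R × (1/T₂ - 1/T₁)
Step 2: ln(k₂/k₁) = ln(1.212e+03/9.304e-01) = ln(1302.67) = 7.17217
Step 3: 1/T₂ - 1/T₁ = 1/444 - 1/355 = -5.646492e-04 K⁻¹
Step 4: Eₐ = -R × ln(k₂/k₁) / (1/T₂ - 1/T₁) = -8.314 × 7.17217 / -5.646492e-04
Step 5: Eₐ = 1.0560e+05 J/mol = 105.6 kJ/mol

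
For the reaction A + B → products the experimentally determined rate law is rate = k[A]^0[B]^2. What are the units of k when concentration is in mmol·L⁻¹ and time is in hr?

(mmol·L⁻¹)⁻¹·hr⁻¹

Step 1: Overall order = 0 + 2 = 2.
Step 2: rate has units mmol·L⁻¹·hr⁻¹; [A]^0[B]^2 has units (mmol·L⁻¹)^2.
Step 3: k = rate/([A]^0[B]^2), so units of k = (mmol·L⁻¹)^(1-2)·hr⁻¹ = (mmol·L⁻¹)⁻¹·hr⁻¹.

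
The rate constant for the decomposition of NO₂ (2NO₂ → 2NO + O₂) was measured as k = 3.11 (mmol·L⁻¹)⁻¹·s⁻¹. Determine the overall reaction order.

second order (2)

Step 1: The units of k for an nth-order reaction are (concentration)^(1-n)·(time)⁻¹.
Step 2: Here k has units (mmol·L⁻¹)⁻¹·s⁻¹, so the concentration exponent is -1.
Step 3: 1 - n = -1 ⇒ n = 2. The reaction is second order.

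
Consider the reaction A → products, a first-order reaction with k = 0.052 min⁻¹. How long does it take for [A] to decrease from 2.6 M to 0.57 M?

29.19 min

Step 1: For first-order: t = ln([A]₀/[A])/k
Step 2: t = ln(2.6/0.57)/0.052
Step 3: t = ln(4.561)/0.052
Step 4: t = 1.518/0.052 = 29.19 min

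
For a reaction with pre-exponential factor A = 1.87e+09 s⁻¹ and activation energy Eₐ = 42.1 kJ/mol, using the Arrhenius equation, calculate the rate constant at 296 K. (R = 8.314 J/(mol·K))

6.95e+01 s⁻¹

Step 1: Use the Arrhenius equation: k = A × exp(-Eₐ/RT)
Step 2: Convert Eₐ to J/mol: 42.1 kJ/mol = 42100 J/mol
Step 3: Calculate the exponent: -Eₐ/(RT) = -42100/(8.314 × 296) = -17.10726
Step 4: k = 1.87e+09 × exp(-17.10726)
Step 5: k = 1.87e+09 × 3.71887e-08 = 6.9543e+01 s⁻¹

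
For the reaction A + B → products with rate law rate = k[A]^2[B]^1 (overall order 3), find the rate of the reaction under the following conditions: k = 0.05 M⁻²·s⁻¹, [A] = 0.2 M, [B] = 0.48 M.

0.00096 M/s

Step 1: The rate law is rate = k[A]^2[B]^1, overall order = 2+1 = 3
Step 2: Substitute values: rate = 0.05 × (0.2)^2 × (0.48)^1
Step 3: rate = 0.05 × 0.04 × 0.48 = 0.00096 M/s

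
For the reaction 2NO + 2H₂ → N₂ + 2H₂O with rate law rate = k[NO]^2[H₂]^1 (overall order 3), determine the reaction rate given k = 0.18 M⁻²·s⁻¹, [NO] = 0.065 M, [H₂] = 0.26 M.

0.0001977 M/s

Step 1: The rate law is rate = k[NO]^2[H₂]^1, overall order = 2+1 = 3
Step 2: Substitute values: rate = 0.18 × (0.065)^2 × (0.26)^1
Step 3: rate = 0.18 × 0.004225 × 0.26 = 0.00019773 M/s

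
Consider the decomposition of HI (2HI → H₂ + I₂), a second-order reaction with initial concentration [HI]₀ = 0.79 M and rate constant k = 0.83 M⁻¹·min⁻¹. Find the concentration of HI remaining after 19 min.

0.0587 M

Step 1: For a second-order reaction: 1/[HI] = 1/[HI]₀ + kt
Step 2: 1/[HI] = 1/0.79 + 0.83 × 19
Step 3: 1/[HI] = 1.266 + 15.77 = 17.04
Step 4: [HI] = 1/17.04 = 0.0587 M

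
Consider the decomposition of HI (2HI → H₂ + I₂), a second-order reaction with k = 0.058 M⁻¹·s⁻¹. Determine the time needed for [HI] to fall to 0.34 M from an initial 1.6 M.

39.93 s

Step 1: For second-order: t = (1/[HI] - 1/[HI]₀)/k
Step 2: t = (1/0.34 - 1/1.6)/0.058
Step 3: t = (2.941 - 0.625)/0.058
Step 4: t = 2.316/0.058 = 39.93 s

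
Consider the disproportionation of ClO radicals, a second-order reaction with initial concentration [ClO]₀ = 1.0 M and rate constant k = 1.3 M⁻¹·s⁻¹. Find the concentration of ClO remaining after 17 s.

0.04329 M

Step 1: For a second-order reaction: 1/[ClO] = 1/[ClO]₀ + kt
Step 2: 1/[ClO] = 1/1.0 + 1.3 × 17
Step 3: 1/[ClO] = 1 + 22.1 = 23.1
Step 4: [ClO] = 1/23.1 = 0.04329 M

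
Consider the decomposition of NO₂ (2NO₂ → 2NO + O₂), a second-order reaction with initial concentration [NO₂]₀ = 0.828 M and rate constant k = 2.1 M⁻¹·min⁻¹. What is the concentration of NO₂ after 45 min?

0.01045 M

Step 1: For a second-order reaction: 1/[NO₂] = 1/[NO₂]₀ + kt
Step 2: 1/[NO₂] = 1/0.828 + 2.1 × 45
Step 3: 1/[NO₂] = 1.208 + 94.5 = 95.71
Step 4: [NO₂] = 1/95.71 = 0.01045 M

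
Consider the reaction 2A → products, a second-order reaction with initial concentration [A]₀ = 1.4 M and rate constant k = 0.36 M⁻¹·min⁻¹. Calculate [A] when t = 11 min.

0.2139 M

Step 1: For a second-order reaction: 1/[A] = 1/[A]₀ + kt
Step 2: 1/[A] = 1/1.4 + 0.36 × 11
Step 3: 1/[A] = 0.7143 + 3.96 = 4.674
Step 4: [A] = 1/4.674 = 0.2139 M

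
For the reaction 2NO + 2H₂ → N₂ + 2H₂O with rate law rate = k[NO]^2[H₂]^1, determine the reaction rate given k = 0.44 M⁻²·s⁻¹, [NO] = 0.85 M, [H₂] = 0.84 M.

0.267 M/s

Step 1: The rate law is rate = k[NO]^2[H₂]^1
Step 2: Substitute: rate = 0.44 × (0.85)^2 × (0.84)^1
Step 3: rate = 0.44 × 0.7225 × 0.84 = 0.267036 M/s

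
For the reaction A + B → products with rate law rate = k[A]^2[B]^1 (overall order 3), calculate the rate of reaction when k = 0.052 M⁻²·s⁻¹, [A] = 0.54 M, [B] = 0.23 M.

0.003488 M/s

Step 1: The rate law is rate = k[A]^2[B]^1, overall order = 2+1 = 3
Step 2: Substitute values: rate = 0.052 × (0.54)^2 × (0.23)^1
Step 3: rate = 0.052 × 0.2916 × 0.23 = 0.00348754 M/s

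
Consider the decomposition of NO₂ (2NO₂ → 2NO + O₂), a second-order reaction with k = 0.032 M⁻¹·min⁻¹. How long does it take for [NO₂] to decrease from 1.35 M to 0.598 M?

29.11 min

Step 1: For second-order: t = (1/[NO₂] - 1/[NO₂]₀)/k
Step 2: t = (1/0.598 - 1/1.35)/0.032
Step 3: t = (1.672 - 0.7407)/0.032
Step 4: t = 0.9315/0.032 = 29.11 min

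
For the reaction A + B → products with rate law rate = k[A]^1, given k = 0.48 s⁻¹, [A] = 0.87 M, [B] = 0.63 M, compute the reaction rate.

0.4176 M/s

Step 1: The rate law is rate = k[A]^1
Step 2: Note that the rate does not depend on [B] (zero order in B).
Step 3: rate = 0.48 × (0.87)^1 = 0.4176 M/s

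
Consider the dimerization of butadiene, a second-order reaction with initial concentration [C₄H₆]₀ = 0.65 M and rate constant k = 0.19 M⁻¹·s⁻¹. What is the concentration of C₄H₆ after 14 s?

0.2382 M

Step 1: For a second-order reaction: 1/[C₄H₆] = 1/[C₄H₆]₀ + kt
Step 2: 1/[C₄H₆] = 1/0.65 + 0.19 × 14
Step 3: 1/[C₄H₆] = 1.538 + 2.66 = 4.198
Step 4: [C₄H₆] = 1/4.198 = 0.2382 M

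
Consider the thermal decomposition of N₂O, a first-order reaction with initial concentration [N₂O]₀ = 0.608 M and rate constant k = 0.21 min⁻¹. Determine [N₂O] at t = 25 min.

0.00319 M

Step 1: For a first-order reaction: [N₂O] = [N₂O]₀ × e^(-kt)
Step 2: [N₂O] = 0.608 × e^(-0.21 × 25)
Step 3: [N₂O] = 0.608 × e^(-5.25)
Step 4: [N₂O] = 0.608 × 0.00524752 = 0.00319 M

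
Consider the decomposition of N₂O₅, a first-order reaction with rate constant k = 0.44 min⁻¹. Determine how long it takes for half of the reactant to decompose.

1.575 min

Step 1: For a first-order reaction, t₁/₂ = ln(2)/k
Step 2: t₁/₂ = ln(2)/0.44
Step 3: t₁/₂ = 0.6931/0.44 = 1.575 min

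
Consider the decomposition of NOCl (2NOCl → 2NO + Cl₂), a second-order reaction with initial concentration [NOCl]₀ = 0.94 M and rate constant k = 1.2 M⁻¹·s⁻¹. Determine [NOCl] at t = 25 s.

0.03219 M

Step 1: For a second-order reaction: 1/[NOCl] = 1/[NOCl]₀ + kt
Step 2: 1/[NOCl] = 1/0.94 + 1.2 × 25
Step 3: 1/[NOCl] = 1.064 + 30 = 31.06
Step 4: [NOCl] = 1/31.06 = 0.03219 M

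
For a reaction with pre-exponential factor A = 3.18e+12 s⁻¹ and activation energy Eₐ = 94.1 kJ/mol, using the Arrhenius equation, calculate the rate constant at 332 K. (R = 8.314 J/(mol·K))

4.98e-03 s⁻¹

Step 1: Use the Arrhenius equation: k = A × exp(-Eₐ/RT)
Step 2: Convert Eₐ to J/mol: 94.1 kJ/mol = 94100 J/mol
Step 3: Calculate the exponent: -Eₐ/(RT) = -94100/(8.314 × 332) = -34.09114
Step 4: k = 3.18e+12 × exp(-34.09114)
Step 5: k = 3.18e+12 × 1.56461e-15 = 4.9755e-03 s⁻¹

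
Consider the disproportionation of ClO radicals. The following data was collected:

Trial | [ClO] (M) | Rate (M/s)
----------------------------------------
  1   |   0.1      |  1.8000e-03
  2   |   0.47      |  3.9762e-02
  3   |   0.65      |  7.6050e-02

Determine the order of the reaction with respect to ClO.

second order (2)

Step 1: Compare trials to find order n where rate₂/rate₁ = ([ClO]₂/[ClO]₁)^n
Step 2: rate₂/rate₁ = 3.9762e-02/1.8000e-03 = 22.09
Step 3: [ClO]₂/[ClO]₁ = 0.47/0.1 = 4.7
Step 4: n = ln(22.09)/ln(4.7) = 2.00 ≈ 2
Step 5: The reaction is second order in ClO.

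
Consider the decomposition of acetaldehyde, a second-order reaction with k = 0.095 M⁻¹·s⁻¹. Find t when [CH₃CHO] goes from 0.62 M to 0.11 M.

78.72 s

Step 1: For second-order: t = (1/[CH₃CHO] - 1/[CH₃CHO]₀)/k
Step 2: t = (1/0.11 - 1/0.62)/0.095
Step 3: t = (9.091 - 1.613)/0.095
Step 4: t = 7.478/0.095 = 78.72 s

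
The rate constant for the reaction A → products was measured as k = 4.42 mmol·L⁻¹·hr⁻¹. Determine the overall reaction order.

zeroth order (0)

Step 1: The units of k for an nth-order reaction are (concentration)^(1-n)·(time)⁻¹.
Step 2: Here k has units mmol·L⁻¹·hr⁻¹, so the concentration exponent is 1.
Step 3: 1 - n = 1 ⇒ n = 0. The reaction is zeroth order.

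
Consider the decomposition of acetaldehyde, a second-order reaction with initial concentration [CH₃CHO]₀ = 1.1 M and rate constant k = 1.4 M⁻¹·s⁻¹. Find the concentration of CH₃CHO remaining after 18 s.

0.0383 M

Step 1: For a second-order reaction: 1/[CH₃CHO] = 1/[CH₃CHO]₀ + kt
Step 2: 1/[CH₃CHO] = 1/1.1 + 1.4 × 18
Step 3: 1/[CH₃CHO] = 0.9091 + 25.2 = 26.11
Step 4: [CH₃CHO] = 1/26.11 = 0.0383 M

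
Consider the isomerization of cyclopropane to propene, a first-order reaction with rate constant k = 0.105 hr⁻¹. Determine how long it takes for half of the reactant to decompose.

6.601 hr

Step 1: For a first-order reaction, t₁/₂ = ln(2)/k
Step 2: t₁/₂ = ln(2)/0.105
Step 3: t₁/₂ = 0.6931/0.105 = 6.601 hr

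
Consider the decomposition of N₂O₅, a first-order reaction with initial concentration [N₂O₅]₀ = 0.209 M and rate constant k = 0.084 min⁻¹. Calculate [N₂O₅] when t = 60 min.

0.001353 M

Step 1: For a first-order reaction: [N₂O₅] = [N₂O₅]₀ × e^(-kt)
Step 2: [N₂O₅] = 0.209 × e^(-0.084 × 60)
Step 3: [N₂O₅] = 0.209 × e^(-5.04)
Step 4: [N₂O₅] = 0.209 × 0.00647375 = 0.001353 M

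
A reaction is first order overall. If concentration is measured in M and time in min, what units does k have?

min⁻¹

Step 1: For overall order n, rate = k × (concentration)^n.
Step 2: Rate has units M·min⁻¹; concentration term has units M^1.
Step 3: k = rate / (concentration)^n, so units of k = M^(1-1)·min⁻¹ = min⁻¹.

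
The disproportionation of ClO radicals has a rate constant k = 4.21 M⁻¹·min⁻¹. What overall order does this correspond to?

second order (2)

Step 1: The units of k for an nth-order reaction are (concentration)^(1-n)·(time)⁻¹.
Step 2: Here k has units M⁻¹·min⁻¹, so the concentration exponent is -1.
Step 3: 1 - n = -1 ⇒ n = 2. The reaction is second order.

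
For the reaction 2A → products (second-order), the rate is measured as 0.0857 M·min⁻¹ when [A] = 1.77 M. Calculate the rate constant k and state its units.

0.02735 M⁻¹·min⁻¹

Step 1: rate = k[A]^2, so k = rate / [A]^2.
Step 2: k = 0.0857 / (1.77)^2 = 0.0857 / 3.133.
Step 3: k = 0.02735 M⁻¹·min⁻¹.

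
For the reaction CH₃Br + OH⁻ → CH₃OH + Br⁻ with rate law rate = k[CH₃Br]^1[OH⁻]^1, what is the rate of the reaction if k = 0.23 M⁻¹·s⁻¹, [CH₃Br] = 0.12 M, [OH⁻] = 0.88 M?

0.02429 M/s

Step 1: The rate law is rate = k[CH₃Br]^1[OH⁻]^1
Step 2: Substitute: rate = 0.23 × (0.12)^1 × (0.88)^1
Step 3: rate = 0.23 × 0.12 × 0.88 = 0.024288 M/s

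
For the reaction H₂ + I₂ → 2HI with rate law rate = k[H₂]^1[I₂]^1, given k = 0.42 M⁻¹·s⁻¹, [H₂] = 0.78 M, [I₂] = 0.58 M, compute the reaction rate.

0.19 M/s

Step 1: The rate law is rate = k[H₂]^1[I₂]^1
Step 2: Substitute: rate = 0.42 × (0.78)^1 × (0.58)^1
Step 3: rate = 0.42 × 0.78 × 0.58 = 0.190008 M/s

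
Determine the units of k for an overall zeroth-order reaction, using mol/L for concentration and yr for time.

mol/L·yr⁻¹

Step 1: For overall order n, rate = k × (concentration)^n.
Step 2: Rate has units mol/L·yr⁻¹; concentration term has units (mol/L)^0.
Step 3: k = rate / (concentration)^n, so units of k = (mol/L)^(1-0)·yr⁻¹ = mol/L·yr⁻¹.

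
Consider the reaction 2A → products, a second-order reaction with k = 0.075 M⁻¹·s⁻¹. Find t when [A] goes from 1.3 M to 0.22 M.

50.35 s

Step 1: For second-order: t = (1/[A] - 1/[A]₀)/k
Step 2: t = (1/0.22 - 1/1.3)/0.075
Step 3: t = (4.545 - 0.7692)/0.075
Step 4: t = 3.776/0.075 = 50.35 s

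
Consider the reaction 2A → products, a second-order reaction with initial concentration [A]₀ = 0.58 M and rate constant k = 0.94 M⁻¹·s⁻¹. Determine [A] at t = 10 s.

0.08989 M

Step 1: For a second-order reaction: 1/[A] = 1/[A]₀ + kt
Step 2: 1/[A] = 1/0.58 + 0.94 × 10
Step 3: 1/[A] = 1.724 + 9.4 = 11.12
Step 4: [A] = 1/11.12 = 0.08989 M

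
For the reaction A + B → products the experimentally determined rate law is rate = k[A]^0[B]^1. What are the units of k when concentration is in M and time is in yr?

yr⁻¹

Step 1: Overall order = 0 + 1 = 1.
Step 2: rate has units M·yr⁻¹; [A]^0[B]^1 has units M^1.
Step 3: k = rate/([A]^0[B]^1), so units of k = M^(1-1)·yr⁻¹ = yr⁻¹.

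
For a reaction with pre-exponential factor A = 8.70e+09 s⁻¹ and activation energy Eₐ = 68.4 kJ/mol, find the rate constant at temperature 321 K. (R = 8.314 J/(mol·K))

6.44e-02 s⁻¹

Step 1: Use the Arrhenius equation: k = A × exp(-Eₐ/RT)
Step 2: Convert Eₐ to J/mol: 68.4 kJ/mol = 68400 J/mol
Step 3: Calculate the exponent: -Eₐ/(RT) = -68400/(8.314 × 321) = -25.62955
Step 4: k = 8.70e+09 × exp(-25.62955)
Step 5: k = 8.70e+09 × 7.39993e-12 = 6.4379e-02 s⁻¹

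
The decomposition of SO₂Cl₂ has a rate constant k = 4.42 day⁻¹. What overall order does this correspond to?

first order (1)

Step 1: The units of k for an nth-order reaction are (concentration)^(1-n)·(time)⁻¹.
Step 2: Here k has units day⁻¹, so the concentration exponent is 0.
Step 3: 1 - n = 0 ⇒ n = 1. The reaction is first order.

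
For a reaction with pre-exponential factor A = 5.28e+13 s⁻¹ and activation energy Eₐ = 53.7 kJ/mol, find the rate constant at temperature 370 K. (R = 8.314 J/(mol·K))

1.38e+06 s⁻¹

Step 1: Use the Arrhenius equation: k = A × exp(-Eₐ/RT)
Step 2: Convert Eₐ to J/mol: 53.7 kJ/mol = 53700 J/mol
Step 3: Calculate the exponent: -Eₐ/(RT) = -53700/(8.314 × 370) = -17.45672
Step 4: k = 5.28e+13 × exp(-17.45672)
Step 5: k = 5.28e+13 × 2.62206e-08 = 1.3844e+06 s⁻¹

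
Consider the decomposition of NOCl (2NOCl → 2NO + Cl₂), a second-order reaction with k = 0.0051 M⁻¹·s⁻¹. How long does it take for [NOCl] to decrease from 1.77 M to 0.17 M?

1043 s

Step 1: For second-order: t = (1/[NOCl] - 1/[NOCl]₀)/k
Step 2: t = (1/0.17 - 1/1.77)/0.0051
Step 3: t = (5.882 - 0.565)/0.0051
Step 4: t = 5.317/0.0051 = 1043 s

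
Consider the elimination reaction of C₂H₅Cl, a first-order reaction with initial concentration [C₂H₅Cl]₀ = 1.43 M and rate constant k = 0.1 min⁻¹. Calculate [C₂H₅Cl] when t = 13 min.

0.3897 M

Step 1: For a first-order reaction: [C₂H₅Cl] = [C₂H₅Cl]₀ × e^(-kt)
Step 2: [C₂H₅Cl] = 1.43 × e^(-0.1 × 13)
Step 3: [C₂H₅Cl] = 1.43 × e^(-1.3)
Step 4: [C₂H₅Cl] = 1.43 × 0.272532 = 0.3897 M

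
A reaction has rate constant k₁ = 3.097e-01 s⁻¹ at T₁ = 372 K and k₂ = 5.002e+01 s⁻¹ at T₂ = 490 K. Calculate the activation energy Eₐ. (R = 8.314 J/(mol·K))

65.3 kJ/mol

Step 1: Use the two-temperature Arrhenius form: ln(k₂/k₁) = -Eₐ/R × (1/T₂ - 1/T₁)
Step 2: ln(k₂/k₁) = ln(5.002e+01/3.097e-01) = ln(161.511) = 5.08457
Step 3: 1/T₂ - 1/T₁ = 1/490 - 1/372 = -6.473557e-04 K⁻¹
Step 4: Eₐ = -R × ln(k₂/k₁) / (1/T₂ - 1/T₁) = -8.314 × 5.08457 / -6.473557e-04
Step 5: Eₐ = 6.5301e+04 J/mol = 65.3 kJ/mol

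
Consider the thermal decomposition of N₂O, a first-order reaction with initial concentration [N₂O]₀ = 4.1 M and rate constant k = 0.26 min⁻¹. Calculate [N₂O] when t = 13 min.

0.1396 M

Step 1: For a first-order reaction: [N₂O] = [N₂O]₀ × e^(-kt)
Step 2: [N₂O] = 4.1 × e^(-0.26 × 13)
Step 3: [N₂O] = 4.1 × e^(-3.38)
Step 4: [N₂O] = 4.1 × 0.0340475 = 0.1396 M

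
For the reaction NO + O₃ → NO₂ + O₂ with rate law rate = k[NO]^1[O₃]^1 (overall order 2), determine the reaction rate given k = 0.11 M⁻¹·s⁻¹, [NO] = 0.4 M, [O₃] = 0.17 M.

0.00748 M/s

Step 1: The rate law is rate = k[NO]^1[O₃]^1, overall order = 1+1 = 2
Step 2: Substitute values: rate = 0.11 × (0.4)^1 × (0.17)^1
Step 3: rate = 0.11 × 0.4 × 0.17 = 0.00748 M/s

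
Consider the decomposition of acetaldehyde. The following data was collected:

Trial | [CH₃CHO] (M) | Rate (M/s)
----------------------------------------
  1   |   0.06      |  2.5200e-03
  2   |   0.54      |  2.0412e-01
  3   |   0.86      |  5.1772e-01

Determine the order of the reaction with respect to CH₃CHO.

second order (2)

Step 1: Compare trials to find order n where rate₂/rate₁ = ([CH₃CHO]₂/[CH₃CHO]₁)^n
Step 2: rate₂/rate₁ = 2.0412e-01/2.5200e-03 = 81
Step 3: [CH₃CHO]₂/[CH₃CHO]₁ = 0.54/0.06 = 9
Step 4: n = ln(81)/ln(9) = 2.00 ≈ 2
Step 5: The reaction is second order in CH₃CHO.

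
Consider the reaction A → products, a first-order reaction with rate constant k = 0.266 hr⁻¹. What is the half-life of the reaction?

2.606 hr

Step 1: For a first-order reaction, t₁/₂ = ln(2)/k
Step 2: t₁/₂ = ln(2)/0.266
Step 3: t₁/₂ = 0.6931/0.266 = 2.606 hr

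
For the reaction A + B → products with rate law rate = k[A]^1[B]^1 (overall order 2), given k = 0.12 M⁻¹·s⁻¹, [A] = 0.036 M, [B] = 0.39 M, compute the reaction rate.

0.001685 M/s

Step 1: The rate law is rate = k[A]^1[B]^1, overall order = 1+1 = 2
Step 2: Substitute values: rate = 0.12 × (0.036)^1 × (0.39)^1
Step 3: rate = 0.12 × 0.036 × 0.39 = 0.0016848 M/s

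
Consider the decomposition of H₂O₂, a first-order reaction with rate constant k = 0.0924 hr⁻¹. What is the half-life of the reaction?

7.502 hr

Step 1: For a first-order reaction, t₁/₂ = ln(2)/k
Step 2: t₁/₂ = ln(2)/0.0924
Step 3: t₁/₂ = 0.6931/0.0924 = 7.502 hr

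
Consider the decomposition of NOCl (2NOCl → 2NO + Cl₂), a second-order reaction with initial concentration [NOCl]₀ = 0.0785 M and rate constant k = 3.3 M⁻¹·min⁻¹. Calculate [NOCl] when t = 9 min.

0.02356 M

Step 1: For a second-order reaction: 1/[NOCl] = 1/[NOCl]₀ + kt
Step 2: 1/[NOCl] = 1/0.0785 + 3.3 × 9
Step 3: 1/[NOCl] = 12.74 + 29.7 = 42.44
Step 4: [NOCl] = 1/42.44 = 0.02356 M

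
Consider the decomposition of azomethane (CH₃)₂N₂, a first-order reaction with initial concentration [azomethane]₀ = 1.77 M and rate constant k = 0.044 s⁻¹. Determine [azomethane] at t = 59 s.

0.132 M

Step 1: For a first-order reaction: [azomethane] = [azomethane]₀ × e^(-kt)
Step 2: [azomethane] = 1.77 × e^(-0.044 × 59)
Step 3: [azomethane] = 1.77 × e^(-2.596)
Step 4: [azomethane] = 1.77 × 0.0745713 = 0.132 M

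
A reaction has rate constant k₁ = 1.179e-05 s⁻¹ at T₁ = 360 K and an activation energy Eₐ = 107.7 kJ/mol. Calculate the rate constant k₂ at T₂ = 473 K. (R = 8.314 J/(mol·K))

6.381e-02 s⁻¹

Step 1: Use the two-temperature Arrhenius form: ln(k₂/k₁) = -Eₐ/R × (1/T₂ - 1/T₁)
Step 2: Convert Eₐ to J/mol: 107.7 kJ/mol = 107700 J/mol
Step 3: 1/T₂ - 1/T₁ = 1/473 - 1/360 = -6.636129e-04 K⁻¹
Step 4: ln(k₂/k₁) = -107700/8.314 × -6.636129e-04 = 8.59648
Step 5: k₂ = k₁ × exp(8.59648) = 1.179e-05 × 5.41257e+03 = 6.381e-02 s⁻¹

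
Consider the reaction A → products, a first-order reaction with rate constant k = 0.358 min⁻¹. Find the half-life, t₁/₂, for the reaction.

1.936 min

Step 1: For a first-order reaction, t₁/₂ = ln(2)/k
Step 2: t₁/₂ = ln(2)/0.358
Step 3: t₁/₂ = 0.6931/0.358 = 1.936 min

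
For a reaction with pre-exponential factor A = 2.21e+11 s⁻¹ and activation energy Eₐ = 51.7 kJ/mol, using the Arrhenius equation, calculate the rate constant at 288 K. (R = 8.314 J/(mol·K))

9.27e+01 s⁻¹

Step 1: Use the Arrhenius equation: k = A × exp(-Eₐ/RT)
Step 2: Convert Eₐ to J/mol: 51.7 kJ/mol = 51700 J/mol
Step 3: Calculate the exponent: -Eₐ/(RT) = -51700/(8.314 × 288) = -21.59176
Step 4: k = 2.21e+11 × exp(-21.59176)
Step 5: k = 2.21e+11 × 4.19583e-10 = 9.2728e+01 s⁻¹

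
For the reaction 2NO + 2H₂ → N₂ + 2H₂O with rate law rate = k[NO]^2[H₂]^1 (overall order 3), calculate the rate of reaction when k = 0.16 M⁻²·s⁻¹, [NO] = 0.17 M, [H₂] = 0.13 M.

0.0006011 M/s

Step 1: The rate law is rate = k[NO]^2[H₂]^1, overall order = 2+1 = 3
Step 2: Substitute values: rate = 0.16 × (0.17)^2 × (0.13)^1
Step 3: rate = 0.16 × 0.0289 × 0.13 = 0.00060112 M/s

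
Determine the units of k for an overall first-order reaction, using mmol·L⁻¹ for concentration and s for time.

s⁻¹

Step 1: For overall order n, rate = k × (concentration)^n.
Step 2: Rate has units mmol·L⁻¹·s⁻¹; concentration term has units (mmol·L⁻¹)^1.
Step 3: k = rate / (concentration)^n, so units of k = (mmol·L⁻¹)^(1-1)·s⁻¹ = s⁻¹.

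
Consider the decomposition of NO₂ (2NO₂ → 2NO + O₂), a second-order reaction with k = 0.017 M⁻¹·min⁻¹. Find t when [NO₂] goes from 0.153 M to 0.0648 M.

523.3 min

Step 1: For second-order: t = (1/[NO₂] - 1/[NO₂]₀)/k
Step 2: t = (1/0.0648 - 1/0.153)/0.017
Step 3: t = (15.43 - 6.536)/0.017
Step 4: t = 8.896/0.017 = 523.3 min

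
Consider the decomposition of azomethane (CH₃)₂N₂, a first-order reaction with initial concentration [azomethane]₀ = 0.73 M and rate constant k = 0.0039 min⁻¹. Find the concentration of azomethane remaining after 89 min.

0.5159 M

Step 1: For a first-order reaction: [azomethane] = [azomethane]₀ × e^(-kt)
Step 2: [azomethane] = 0.73 × e^(-0.0039 × 89)
Step 3: [azomethane] = 0.73 × e^(-0.3471)
Step 4: [azomethane] = 0.73 × 0.706735 = 0.5159 M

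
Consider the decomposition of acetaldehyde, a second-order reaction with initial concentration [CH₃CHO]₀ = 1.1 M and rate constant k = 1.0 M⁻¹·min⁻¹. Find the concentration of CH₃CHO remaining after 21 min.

0.04564 M

Step 1: For a second-order reaction: 1/[CH₃CHO] = 1/[CH₃CHO]₀ + kt
Step 2: 1/[CH₃CHO] = 1/1.1 + 1.0 × 21
Step 3: 1/[CH₃CHO] = 0.9091 + 21 = 21.91
Step 4: [CH₃CHO] = 1/21.91 = 0.04564 M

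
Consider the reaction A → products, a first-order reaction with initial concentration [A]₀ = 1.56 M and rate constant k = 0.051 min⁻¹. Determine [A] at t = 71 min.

0.04174 M

Step 1: For a first-order reaction: [A] = [A]₀ × e^(-kt)
Step 2: [A] = 1.56 × e^(-0.051 × 71)
Step 3: [A] = 1.56 × e^(-3.621)
Step 4: [A] = 1.56 × 0.0267559 = 0.04174 M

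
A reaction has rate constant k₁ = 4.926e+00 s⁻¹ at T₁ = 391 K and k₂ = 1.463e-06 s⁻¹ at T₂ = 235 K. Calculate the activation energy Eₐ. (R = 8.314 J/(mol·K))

73.6 kJ/mol

Step 1: Use the two-temperature Arrhenius form: ln(k₂/k₁) = -Eₐ/R × (1/T₂ - 1/T₁)
Step 2: ln(k₂/k₁) = ln(1.463e-06/4.926e+00) = ln(2.96996e-07) = -15.0295
Step 3: 1/T₂ - 1/T₁ = 1/235 - 1/391 = 1.697774e-03 K⁻¹
Step 4: Eₐ = -R × ln(k₂/k₁) / (1/T₂ - 1/T₁) = -8.314 × -15.0295 / 1.697774e-03
Step 5: Eₐ = 7.3600e+04 J/mol = 73.6 kJ/mol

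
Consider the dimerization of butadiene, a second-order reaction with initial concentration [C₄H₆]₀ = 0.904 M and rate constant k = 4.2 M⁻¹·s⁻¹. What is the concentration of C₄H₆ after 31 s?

0.007616 M

Step 1: For a second-order reaction: 1/[C₄H₆] = 1/[C₄H₆]₀ + kt
Step 2: 1/[C₄H₆] = 1/0.904 + 4.2 × 31
Step 3: 1/[C₄H₆] = 1.106 + 130.2 = 131.3
Step 4: [C₄H₆] = 1/131.3 = 0.007616 M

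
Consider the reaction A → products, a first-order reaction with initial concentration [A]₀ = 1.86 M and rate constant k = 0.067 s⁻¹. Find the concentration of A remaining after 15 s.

0.6808 M

Step 1: For a first-order reaction: [A] = [A]₀ × e^(-kt)
Step 2: [A] = 1.86 × e^(-0.067 × 15)
Step 3: [A] = 1.86 × e^(-1.005)
Step 4: [A] = 1.86 × 0.366045 = 0.6808 M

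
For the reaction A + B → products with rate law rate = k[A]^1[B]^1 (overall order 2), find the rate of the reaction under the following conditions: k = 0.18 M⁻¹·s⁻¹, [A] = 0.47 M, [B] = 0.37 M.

0.0313 M/s

Step 1: The rate law is rate = k[A]^1[B]^1, overall order = 1+1 = 2
Step 2: Substitute values: rate = 0.18 × (0.47)^1 × (0.37)^1
Step 3: rate = 0.18 × 0.47 × 0.37 = 0.031302 M/s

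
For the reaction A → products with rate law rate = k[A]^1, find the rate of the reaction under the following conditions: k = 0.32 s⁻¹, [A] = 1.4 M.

0.448 M/s

Step 1: Identify the rate law: rate = k[A]^1
Step 2: Substitute values: rate = 0.32 × (1.4)^1
Step 3: Calculate: rate = 0.32 × 1.4 = 0.448 M/s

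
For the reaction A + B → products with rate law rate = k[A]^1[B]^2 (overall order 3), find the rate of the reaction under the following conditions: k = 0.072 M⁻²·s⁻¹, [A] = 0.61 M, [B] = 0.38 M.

0.006342 M/s

Step 1: The rate law is rate = k[A]^1[B]^2, overall order = 1+2 = 3
Step 2: Substitute values: rate = 0.072 × (0.61)^1 × (0.38)^2
Step 3: rate = 0.072 × 0.61 × 0.1444 = 0.00634205 M/s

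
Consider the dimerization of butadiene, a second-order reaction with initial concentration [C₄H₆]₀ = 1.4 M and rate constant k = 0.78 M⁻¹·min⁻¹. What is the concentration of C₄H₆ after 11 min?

0.1076 M

Step 1: For a second-order reaction: 1/[C₄H₆] = 1/[C₄H₆]₀ + kt
Step 2: 1/[C₄H₆] = 1/1.4 + 0.78 × 11
Step 3: 1/[C₄H₆] = 0.7143 + 8.58 = 9.294
Step 4: [C₄H₆] = 1/9.294 = 0.1076 M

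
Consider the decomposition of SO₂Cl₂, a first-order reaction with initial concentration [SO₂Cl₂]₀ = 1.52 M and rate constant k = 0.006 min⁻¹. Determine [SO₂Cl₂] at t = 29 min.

1.277 M

Step 1: For a first-order reaction: [SO₂Cl₂] = [SO₂Cl₂]₀ × e^(-kt)
Step 2: [SO₂Cl₂] = 1.52 × e^(-0.006 × 29)
Step 3: [SO₂Cl₂] = 1.52 × e^(-0.174)
Step 4: [SO₂Cl₂] = 1.52 × 0.840297 = 1.277 M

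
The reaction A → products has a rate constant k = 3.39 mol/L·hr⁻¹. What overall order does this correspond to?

zeroth order (0)

Step 1: The units of k for an nth-order reaction are (concentration)^(1-n)·(time)⁻¹.
Step 2: Here k has units mol/L·hr⁻¹, so the concentration exponent is 1.
Step 3: 1 - n = 1 ⇒ n = 0. The reaction is zeroth order.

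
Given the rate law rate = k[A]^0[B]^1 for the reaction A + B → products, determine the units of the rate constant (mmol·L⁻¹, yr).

yr⁻¹

Step 1: Overall order = 0 + 1 = 1.
Step 2: rate has units mmol·L⁻¹·yr⁻¹; [A]^0[B]^1 has units (mmol·L⁻¹)^1.
Step 3: k = rate/([A]^0[B]^1), so units of k = (mmol·L⁻¹)^(1-1)·yr⁻¹ = yr⁻¹.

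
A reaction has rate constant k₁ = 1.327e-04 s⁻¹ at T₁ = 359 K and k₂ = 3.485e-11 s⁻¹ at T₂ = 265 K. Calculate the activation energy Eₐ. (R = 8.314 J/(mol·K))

127.5 kJ/mol

Step 1: Use the two-temperature Arrhenius form: ln(k₂/k₁) = -Eₐ/R × (1/T₂ - 1/T₁)
Step 2: ln(k₂/k₁) = ln(3.485e-11/1.327e-04) = ln(2.62622e-07) = -15.1525
Step 3: 1/T₂ - 1/T₁ = 1/265 - 1/359 = 9.880696e-04 K⁻¹
Step 4: Eₐ = -R × ln(k₂/k₁) / (1/T₂ - 1/T₁) = -8.314 × -15.1525 / 9.880696e-04
Step 5: Eₐ = 1.2750e+05 J/mol = 127.5 kJ/mol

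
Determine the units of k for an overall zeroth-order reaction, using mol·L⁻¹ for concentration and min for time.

mol·L⁻¹·min⁻¹

Step 1: For overall order n, rate = k × (concentration)^n.
Step 2: Rate has units mol·L⁻¹·min⁻¹; concentration term has units (mol·L⁻¹)^0.
Step 3: k = rate / (concentration)^n, so units of k = (mol·L⁻¹)^(1-0)·min⁻¹ = mol·L⁻¹·min⁻¹.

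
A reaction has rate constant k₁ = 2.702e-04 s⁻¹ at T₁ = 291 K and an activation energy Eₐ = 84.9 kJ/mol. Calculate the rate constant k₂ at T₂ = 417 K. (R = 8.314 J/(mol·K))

1.088e+01 s⁻¹

Step 1: Use the two-temperature Arrhenius form: ln(k₂/k₁) = -Eₐ/R × (1/T₂ - 1/T₁)
Step 2: Convert Eₐ to J/mol: 84.9 kJ/mol = 84900 J/mol
Step 3: 1/T₂ - 1/T₁ = 1/417 - 1/291 = -1.038345e-03 K⁻¹
Step 4: ln(k₂/k₁) = -84900/8.314 × -1.038345e-03 = 10.60326
Step 5: k₂ = k₁ × exp(10.60326) = 2.702e-04 × 4.02659e+04 = 1.088e+01 s⁻¹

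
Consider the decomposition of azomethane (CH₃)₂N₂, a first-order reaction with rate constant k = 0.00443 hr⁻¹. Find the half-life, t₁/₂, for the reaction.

156.5 hr

Step 1: For a first-order reaction, t₁/₂ = ln(2)/k
Step 2: t₁/₂ = ln(2)/0.00443
Step 3: t₁/₂ = 0.6931/0.00443 = 156.5 hr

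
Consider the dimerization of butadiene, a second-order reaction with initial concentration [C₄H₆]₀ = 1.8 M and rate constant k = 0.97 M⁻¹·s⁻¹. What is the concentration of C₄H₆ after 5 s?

0.185 M

Step 1: For a second-order reaction: 1/[C₄H₆] = 1/[C₄H₆]₀ + kt
Step 2: 1/[C₄H₆] = 1/1.8 + 0.97 × 5
Step 3: 1/[C₄H₆] = 0.5556 + 4.85 = 5.406
Step 4: [C₄H₆] = 1/5.406 = 0.185 M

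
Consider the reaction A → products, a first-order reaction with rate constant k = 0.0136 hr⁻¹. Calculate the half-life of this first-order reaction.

50.97 hr

Step 1: For a first-order reaction, t₁/₂ = ln(2)/k
Step 2: t₁/₂ = ln(2)/0.0136
Step 3: t₁/₂ = 0.6931/0.0136 = 50.97 hr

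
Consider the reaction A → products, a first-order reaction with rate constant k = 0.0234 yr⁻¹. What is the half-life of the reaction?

29.62 yr

Step 1: For a first-order reaction, t₁/₂ = ln(2)/k
Step 2: t₁/₂ = ln(2)/0.0234
Step 3: t₁/₂ = 0.6931/0.0234 = 29.62 yr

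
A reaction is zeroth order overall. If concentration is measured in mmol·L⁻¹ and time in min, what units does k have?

mmol·L⁻¹·min⁻¹

Step 1: For overall order n, rate = k × (concentration)^n.
Step 2: Rate has units mmol·L⁻¹·min⁻¹; concentration term has units (mmol·L⁻¹)^0.
Step 3: k = rate / (concentration)^n, so units of k = (mmol·L⁻¹)^(1-0)·min⁻¹ = mmol·L⁻¹·min⁻¹.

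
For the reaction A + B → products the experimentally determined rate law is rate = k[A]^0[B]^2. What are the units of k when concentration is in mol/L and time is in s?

(mol/L)⁻¹·s⁻¹

Step 1: Overall order = 0 + 2 = 2.
Step 2: rate has units mol/L·s⁻¹; [A]^0[B]^2 has units (mol/L)^2.
Step 3: k = rate/([A]^0[B]^2), so units of k = (mol/L)^(1-2)·s⁻¹ = (mol/L)⁻¹·s⁻¹.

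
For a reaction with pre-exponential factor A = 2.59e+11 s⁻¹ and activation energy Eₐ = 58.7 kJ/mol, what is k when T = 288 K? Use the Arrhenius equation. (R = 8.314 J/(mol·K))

5.84e+00 s⁻¹

Step 1: Use the Arrhenius equation: k = A × exp(-Eₐ/RT)
Step 2: Convert Eₐ to J/mol: 58.7 kJ/mol = 58700 J/mol
Step 3: Calculate the exponent: -Eₐ/(RT) = -58700/(8.314 × 288) = -24.51521
Step 4: k = 2.59e+11 × exp(-24.51521)
Step 5: k = 2.59e+11 × 2.25517e-11 = 5.8409e+00 s⁻¹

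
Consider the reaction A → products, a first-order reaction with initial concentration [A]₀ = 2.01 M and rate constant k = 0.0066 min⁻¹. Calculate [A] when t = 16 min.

1.809 M

Step 1: For a first-order reaction: [A] = [A]₀ × e^(-kt)
Step 2: [A] = 2.01 × e^(-0.0066 × 16)
Step 3: [A] = 2.01 × e^(-0.1056)
Step 4: [A] = 2.01 × 0.899784 = 1.809 M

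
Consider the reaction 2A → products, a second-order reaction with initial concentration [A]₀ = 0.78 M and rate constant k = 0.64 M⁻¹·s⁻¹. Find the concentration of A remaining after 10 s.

0.1302 M

Step 1: For a second-order reaction: 1/[A] = 1/[A]₀ + kt
Step 2: 1/[A] = 1/0.78 + 0.64 × 10
Step 3: 1/[A] = 1.282 + 6.4 = 7.682
Step 4: [A] = 1/7.682 = 0.1302 M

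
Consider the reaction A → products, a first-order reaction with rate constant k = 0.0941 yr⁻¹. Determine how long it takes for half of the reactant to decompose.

7.366 yr

Step 1: For a first-order reaction, t₁/₂ = ln(2)/k
Step 2: t₁/₂ = ln(2)/0.0941
Step 3: t₁/₂ = 0.6931/0.0941 = 7.366 yr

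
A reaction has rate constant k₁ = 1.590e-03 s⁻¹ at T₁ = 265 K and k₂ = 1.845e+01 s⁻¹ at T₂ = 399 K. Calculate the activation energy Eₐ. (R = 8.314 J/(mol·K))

61.4 kJ/mol

Step 1: Use the two-temperature Arrhenius form: ln(k₂/k₁) = -Eₐ/R × (1/T₂ - 1/T₁)
Step 2: ln(k₂/k₁) = ln(1.845e+01/1.590e-03) = ln(11603.8) = 9.35909
Step 3: 1/T₂ - 1/T₁ = 1/399 - 1/265 = -1.267319e-03 K⁻¹
Step 4: Eₐ = -R × ln(k₂/k₁) / (1/T₂ - 1/T₁) = -8.314 × 9.35909 / -1.267319e-03
Step 5: Eₐ = 6.1398e+04 J/mol = 61.4 kJ/mol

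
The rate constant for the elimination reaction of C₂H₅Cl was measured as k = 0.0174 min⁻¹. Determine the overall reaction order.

first order (1)

Step 1: The units of k for an nth-order reaction are (concentration)^(1-n)·(time)⁻¹.
Step 2: Here k has units min⁻¹, so the concentration exponent is 0.
Step 3: 1 - n = 0 ⇒ n = 1. The reaction is first order.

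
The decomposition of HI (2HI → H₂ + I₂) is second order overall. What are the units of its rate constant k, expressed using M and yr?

M⁻¹·yr⁻¹

Step 1: For overall order n, rate = k × (concentration)^n.
Step 2: Rate has units M·yr⁻¹; concentration term has units M^2.
Step 3: k = rate / (concentration)^n, so units of k = M^(1-2)·yr⁻¹ = M⁻¹·yr⁻¹.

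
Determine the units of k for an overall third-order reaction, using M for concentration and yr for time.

M⁻²·yr⁻¹

Step 1: For overall order n, rate = k × (concentration)^n.
Step 2: Rate has units M·yr⁻¹; concentration term has units M^3.
Step 3: k = rate / (concentration)^n, so units of k = M^(1-3)·yr⁻¹ = M⁻²·yr⁻¹.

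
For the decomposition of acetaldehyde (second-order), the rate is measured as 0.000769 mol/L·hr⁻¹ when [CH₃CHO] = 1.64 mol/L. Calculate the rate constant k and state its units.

0.0002859 (mol/L)⁻¹·hr⁻¹

Step 1: rate = k[CH₃CHO]^2, so k = rate / [CH₃CHO]^2.
Step 2: k = 0.000769 / (1.64)^2 = 0.000769 / 2.69.
Step 3: k = 0.0002859 (mol/L)⁻¹·hr⁻¹.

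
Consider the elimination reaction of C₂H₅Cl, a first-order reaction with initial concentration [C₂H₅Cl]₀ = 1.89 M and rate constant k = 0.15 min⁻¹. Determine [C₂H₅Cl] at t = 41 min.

0.004032 M

Step 1: For a first-order reaction: [C₂H₅Cl] = [C₂H₅Cl]₀ × e^(-kt)
Step 2: [C₂H₅Cl] = 1.89 × e^(-0.15 × 41)
Step 3: [C₂H₅Cl] = 1.89 × e^(-6.15)
Step 4: [C₂H₅Cl] = 1.89 × 0.00213348 = 0.004032 M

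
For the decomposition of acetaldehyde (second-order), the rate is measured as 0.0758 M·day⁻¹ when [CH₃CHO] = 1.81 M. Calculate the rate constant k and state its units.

0.02314 M⁻¹·day⁻¹

Step 1: rate = k[CH₃CHO]^2, so k = rate / [CH₃CHO]^2.
Step 2: k = 0.0758 / (1.81)^2 = 0.0758 / 3.276.
Step 3: k = 0.02314 M⁻¹·day⁻¹.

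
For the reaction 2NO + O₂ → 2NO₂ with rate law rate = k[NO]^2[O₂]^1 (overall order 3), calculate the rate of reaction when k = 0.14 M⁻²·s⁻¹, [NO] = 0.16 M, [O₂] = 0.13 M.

0.0004659 M/s

Step 1: The rate law is rate = k[NO]^2[O₂]^1, overall order = 2+1 = 3
Step 2: Substitute values: rate = 0.14 × (0.16)^2 × (0.13)^1
Step 3: rate = 0.14 × 0.0256 × 0.13 = 0.00046592 M/s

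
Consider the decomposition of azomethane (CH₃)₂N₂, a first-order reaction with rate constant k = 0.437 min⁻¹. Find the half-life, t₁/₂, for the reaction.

1.586 min

Step 1: For a first-order reaction, t₁/₂ = ln(2)/k
Step 2: t₁/₂ = ln(2)/0.437
Step 3: t₁/₂ = 0.6931/0.437 = 1.586 min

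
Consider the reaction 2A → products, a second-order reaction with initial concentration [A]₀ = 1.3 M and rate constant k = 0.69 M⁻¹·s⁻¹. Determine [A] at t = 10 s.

0.1304 M

Step 1: For a second-order reaction: 1/[A] = 1/[A]₀ + kt
Step 2: 1/[A] = 1/1.3 + 0.69 × 10
Step 3: 1/[A] = 0.7692 + 6.9 = 7.669
Step 4: [A] = 1/7.669 = 0.1304 M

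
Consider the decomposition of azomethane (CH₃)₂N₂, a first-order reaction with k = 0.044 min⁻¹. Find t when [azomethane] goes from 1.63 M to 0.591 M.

23.06 min

Step 1: For first-order: t = ln([azomethane]₀/[azomethane])/k
Step 2: t = ln(1.63/0.591)/0.044
Step 3: t = ln(2.758)/0.044
Step 4: t = 1.015/0.044 = 23.06 min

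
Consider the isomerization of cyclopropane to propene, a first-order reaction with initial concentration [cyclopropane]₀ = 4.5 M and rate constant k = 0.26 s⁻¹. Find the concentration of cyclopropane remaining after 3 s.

2.063 M

Step 1: For a first-order reaction: [cyclopropane] = [cyclopropane]₀ × e^(-kt)
Step 2: [cyclopropane] = 4.5 × e^(-0.26 × 3)
Step 3: [cyclopropane] = 4.5 × e^(-0.78)
Step 4: [cyclopropane] = 4.5 × 0.458406 = 2.063 M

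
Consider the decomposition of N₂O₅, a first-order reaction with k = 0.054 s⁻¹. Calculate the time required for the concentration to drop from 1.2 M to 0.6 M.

12.84 s

Step 1: For first-order: t = ln([N₂O₅]₀/[N₂O₅])/k
Step 2: t = ln(1.2/0.6)/0.054
Step 3: t = ln(2)/0.054
Step 4: t = 0.6931/0.054 = 12.84 s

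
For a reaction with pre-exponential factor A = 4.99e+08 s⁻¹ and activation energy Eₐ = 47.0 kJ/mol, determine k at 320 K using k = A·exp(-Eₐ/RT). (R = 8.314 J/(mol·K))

1.06e+01 s⁻¹

Step 1: Use the Arrhenius equation: k = A × exp(-Eₐ/RT)
Step 2: Convert Eₐ to J/mol: 47.0 kJ/mol = 47000 J/mol
Step 3: Calculate the exponent: -Eₐ/(RT) = -47000/(8.314 × 320) = -17.66599
Step 4: k = 4.99e+08 × exp(-17.66599)
Step 5: k = 4.99e+08 × 2.12695e-08 = 1.0613e+01 s⁻¹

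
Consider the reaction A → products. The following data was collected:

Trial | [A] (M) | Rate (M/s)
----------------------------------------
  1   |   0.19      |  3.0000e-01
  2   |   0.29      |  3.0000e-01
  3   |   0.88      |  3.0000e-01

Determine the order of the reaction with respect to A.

zeroth order (0)

Step 1: Compare trials - when concentration changes, rate stays constant.
Step 2: rate₂/rate₁ = 3.0000e-01/3.0000e-01 = 1
Step 3: [A]₂/[A]₁ = 0.29/0.19 = 1.526
Step 4: Since rate ratio ≈ (conc ratio)^0, the reaction is zeroth order.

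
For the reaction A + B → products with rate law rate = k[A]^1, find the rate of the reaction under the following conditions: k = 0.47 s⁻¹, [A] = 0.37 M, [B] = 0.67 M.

0.1739 M/s

Step 1: The rate law is rate = k[A]^1
Step 2: Note that the rate does not depend on [B] (zero order in B).
Step 3: rate = 0.47 × (0.37)^1 = 0.1739 M/s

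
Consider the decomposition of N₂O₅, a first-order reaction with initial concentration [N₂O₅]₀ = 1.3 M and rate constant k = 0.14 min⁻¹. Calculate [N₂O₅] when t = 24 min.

0.04516 M

Step 1: For a first-order reaction: [N₂O₅] = [N₂O₅]₀ × e^(-kt)
Step 2: [N₂O₅] = 1.3 × e^(-0.14 × 24)
Step 3: [N₂O₅] = 1.3 × e^(-3.36)
Step 4: [N₂O₅] = 1.3 × 0.0347353 = 0.04516 M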